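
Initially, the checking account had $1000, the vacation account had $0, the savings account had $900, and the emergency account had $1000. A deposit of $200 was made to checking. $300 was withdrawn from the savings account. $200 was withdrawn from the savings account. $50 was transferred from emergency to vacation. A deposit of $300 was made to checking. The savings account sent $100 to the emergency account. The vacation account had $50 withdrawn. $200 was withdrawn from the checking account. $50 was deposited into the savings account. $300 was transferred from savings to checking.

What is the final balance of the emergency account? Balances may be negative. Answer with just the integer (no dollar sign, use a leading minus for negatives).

Tracking account balances step by step:
Start: checking=1000, vacation=0, savings=900, emergency=1000
Event 1 (deposit 200 to checking): checking: 1000 + 200 = 1200. Balances: checking=1200, vacation=0, savings=900, emergency=1000
Event 2 (withdraw 300 from savings): savings: 900 - 300 = 600. Balances: checking=1200, vacation=0, savings=600, emergency=1000
Event 3 (withdraw 200 from savings): savings: 600 - 200 = 400. Balances: checking=1200, vacation=0, savings=400, emergency=1000
Event 4 (transfer 50 emergency -> vacation): emergency: 1000 - 50 = 950, vacation: 0 + 50 = 50. Balances: checking=1200, vacation=50, savings=400, emergency=950
Event 5 (deposit 300 to checking): checking: 1200 + 300 = 1500. Balances: checking=1500, vacation=50, savings=400, emergency=950
Event 6 (transfer 100 savings -> emergency): savings: 400 - 100 = 300, emergency: 950 + 100 = 1050. Balances: checking=1500, vacation=50, savings=300, emergency=1050
Event 7 (withdraw 50 from vacation): vacation: 50 - 50 = 0. Balances: checking=1500, vacation=0, savings=300, emergency=1050
Event 8 (withdraw 200 from checking): checking: 1500 - 200 = 1300. Balances: checking=1300, vacation=0, savings=300, emergency=1050
Event 9 (deposit 50 to savings): savings: 300 + 50 = 350. Balances: checking=1300, vacation=0, savings=350, emergency=1050
Event 10 (transfer 300 savings -> checking): savings: 350 - 300 = 50, checking: 1300 + 300 = 1600. Balances: checking=1600, vacation=0, savings=50, emergency=1050

Final balance of emergency: 1050

Answer: 1050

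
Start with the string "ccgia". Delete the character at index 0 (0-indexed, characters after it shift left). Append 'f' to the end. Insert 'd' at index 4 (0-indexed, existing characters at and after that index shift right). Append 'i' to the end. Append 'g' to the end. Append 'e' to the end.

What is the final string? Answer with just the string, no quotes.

Answer: cgiadfige

Derivation:
Applying each edit step by step:
Start: "ccgia"
Op 1 (delete idx 0 = 'c'): "ccgia" -> "cgia"
Op 2 (append 'f'): "cgia" -> "cgiaf"
Op 3 (insert 'd' at idx 4): "cgiaf" -> "cgiadf"
Op 4 (append 'i'): "cgiadf" -> "cgiadfi"
Op 5 (append 'g'): "cgiadfi" -> "cgiadfig"
Op 6 (append 'e'): "cgiadfig" -> "cgiadfige"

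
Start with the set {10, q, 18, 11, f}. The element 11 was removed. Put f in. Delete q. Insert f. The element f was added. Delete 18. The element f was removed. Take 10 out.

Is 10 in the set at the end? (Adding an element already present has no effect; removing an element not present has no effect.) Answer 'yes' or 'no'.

Answer: no

Derivation:
Tracking the set through each operation:
Start: {10, 11, 18, f, q}
Event 1 (remove 11): removed. Set: {10, 18, f, q}
Event 2 (add f): already present, no change. Set: {10, 18, f, q}
Event 3 (remove q): removed. Set: {10, 18, f}
Event 4 (add f): already present, no change. Set: {10, 18, f}
Event 5 (add f): already present, no change. Set: {10, 18, f}
Event 6 (remove 18): removed. Set: {10, f}
Event 7 (remove f): removed. Set: {10}
Event 8 (remove 10): removed. Set: {}

Final set: {} (size 0)
10 is NOT in the final set.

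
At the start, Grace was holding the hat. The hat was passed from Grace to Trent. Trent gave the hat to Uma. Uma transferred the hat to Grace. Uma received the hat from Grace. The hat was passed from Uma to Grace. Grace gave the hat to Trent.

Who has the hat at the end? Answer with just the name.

Answer: Trent

Derivation:
Tracking the hat through each event:
Start: Grace has the hat.
After event 1: Trent has the hat.
After event 2: Uma has the hat.
After event 3: Grace has the hat.
After event 4: Uma has the hat.
After event 5: Grace has the hat.
After event 6: Trent has the hat.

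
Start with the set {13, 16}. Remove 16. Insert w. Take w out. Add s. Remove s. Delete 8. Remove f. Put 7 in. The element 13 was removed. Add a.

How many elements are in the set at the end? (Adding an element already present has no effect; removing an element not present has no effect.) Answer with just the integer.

Tracking the set through each operation:
Start: {13, 16}
Event 1 (remove 16): removed. Set: {13}
Event 2 (add w): added. Set: {13, w}
Event 3 (remove w): removed. Set: {13}
Event 4 (add s): added. Set: {13, s}
Event 5 (remove s): removed. Set: {13}
Event 6 (remove 8): not present, no change. Set: {13}
Event 7 (remove f): not present, no change. Set: {13}
Event 8 (add 7): added. Set: {13, 7}
Event 9 (remove 13): removed. Set: {7}
Event 10 (add a): added. Set: {7, a}

Final set: {7, a} (size 2)

Answer: 2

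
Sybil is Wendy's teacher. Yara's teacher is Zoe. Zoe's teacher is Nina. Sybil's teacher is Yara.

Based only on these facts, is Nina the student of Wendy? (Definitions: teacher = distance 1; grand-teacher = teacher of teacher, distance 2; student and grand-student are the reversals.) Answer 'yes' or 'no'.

Answer: no

Derivation:
Reconstructing the teacher chain from the given facts:
  Nina -> Zoe -> Yara -> Sybil -> Wendy
(each arrow means 'teacher of the next')
Positions in the chain (0 = top):
  position of Nina: 0
  position of Zoe: 1
  position of Yara: 2
  position of Sybil: 3
  position of Wendy: 4

Nina is at position 0, Wendy is at position 4; signed distance (j - i) = 4.
'student' requires j - i = -1. Actual distance is 4, so the relation does NOT hold.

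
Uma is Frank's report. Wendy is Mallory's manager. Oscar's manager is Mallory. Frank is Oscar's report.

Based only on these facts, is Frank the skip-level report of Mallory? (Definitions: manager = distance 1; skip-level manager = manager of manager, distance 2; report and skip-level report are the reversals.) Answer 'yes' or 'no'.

Answer: yes

Derivation:
Reconstructing the manager chain from the given facts:
  Wendy -> Mallory -> Oscar -> Frank -> Uma
(each arrow means 'manager of the next')
Positions in the chain (0 = top):
  position of Wendy: 0
  position of Mallory: 1
  position of Oscar: 2
  position of Frank: 3
  position of Uma: 4

Frank is at position 3, Mallory is at position 1; signed distance (j - i) = -2.
'skip-level report' requires j - i = -2. Actual distance is -2, so the relation HOLDS.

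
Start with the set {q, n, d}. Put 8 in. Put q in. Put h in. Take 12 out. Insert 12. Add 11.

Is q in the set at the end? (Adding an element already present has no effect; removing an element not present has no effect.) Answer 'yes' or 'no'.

Tracking the set through each operation:
Start: {d, n, q}
Event 1 (add 8): added. Set: {8, d, n, q}
Event 2 (add q): already present, no change. Set: {8, d, n, q}
Event 3 (add h): added. Set: {8, d, h, n, q}
Event 4 (remove 12): not present, no change. Set: {8, d, h, n, q}
Event 5 (add 12): added. Set: {12, 8, d, h, n, q}
Event 6 (add 11): added. Set: {11, 12, 8, d, h, n, q}

Final set: {11, 12, 8, d, h, n, q} (size 7)
q is in the final set.

Answer: yes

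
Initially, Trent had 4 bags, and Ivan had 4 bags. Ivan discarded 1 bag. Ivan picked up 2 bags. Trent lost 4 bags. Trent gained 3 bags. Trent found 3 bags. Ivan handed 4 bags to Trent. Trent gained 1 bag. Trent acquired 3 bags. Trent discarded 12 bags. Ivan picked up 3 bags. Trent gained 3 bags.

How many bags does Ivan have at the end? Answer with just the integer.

Answer: 4

Derivation:
Tracking counts step by step:
Start: Trent=4, Ivan=4
Event 1 (Ivan -1): Ivan: 4 -> 3. State: Trent=4, Ivan=3
Event 2 (Ivan +2): Ivan: 3 -> 5. State: Trent=4, Ivan=5
Event 3 (Trent -4): Trent: 4 -> 0. State: Trent=0, Ivan=5
Event 4 (Trent +3): Trent: 0 -> 3. State: Trent=3, Ivan=5
Event 5 (Trent +3): Trent: 3 -> 6. State: Trent=6, Ivan=5
Event 6 (Ivan -> Trent, 4): Ivan: 5 -> 1, Trent: 6 -> 10. State: Trent=10, Ivan=1
Event 7 (Trent +1): Trent: 10 -> 11. State: Trent=11, Ivan=1
Event 8 (Trent +3): Trent: 11 -> 14. State: Trent=14, Ivan=1
Event 9 (Trent -12): Trent: 14 -> 2. State: Trent=2, Ivan=1
Event 10 (Ivan +3): Ivan: 1 -> 4. State: Trent=2, Ivan=4
Event 11 (Trent +3): Trent: 2 -> 5. State: Trent=5, Ivan=4

Ivan's final count: 4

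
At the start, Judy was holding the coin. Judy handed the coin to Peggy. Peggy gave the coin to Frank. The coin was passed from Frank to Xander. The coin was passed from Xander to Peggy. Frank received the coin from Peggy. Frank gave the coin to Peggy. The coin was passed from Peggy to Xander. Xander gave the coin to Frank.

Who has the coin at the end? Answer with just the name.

Tracking the coin through each event:
Start: Judy has the coin.
After event 1: Peggy has the coin.
After event 2: Frank has the coin.
After event 3: Xander has the coin.
After event 4: Peggy has the coin.
After event 5: Frank has the coin.
After event 6: Peggy has the coin.
After event 7: Xander has the coin.
After event 8: Frank has the coin.

Answer: Frank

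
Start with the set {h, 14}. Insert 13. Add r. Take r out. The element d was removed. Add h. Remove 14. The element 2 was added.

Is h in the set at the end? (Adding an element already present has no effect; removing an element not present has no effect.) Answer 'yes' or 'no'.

Tracking the set through each operation:
Start: {14, h}
Event 1 (add 13): added. Set: {13, 14, h}
Event 2 (add r): added. Set: {13, 14, h, r}
Event 3 (remove r): removed. Set: {13, 14, h}
Event 4 (remove d): not present, no change. Set: {13, 14, h}
Event 5 (add h): already present, no change. Set: {13, 14, h}
Event 6 (remove 14): removed. Set: {13, h}
Event 7 (add 2): added. Set: {13, 2, h}

Final set: {13, 2, h} (size 3)
h is in the final set.

Answer: yes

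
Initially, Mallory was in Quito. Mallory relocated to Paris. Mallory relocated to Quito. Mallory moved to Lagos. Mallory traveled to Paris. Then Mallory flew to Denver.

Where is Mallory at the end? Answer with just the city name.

Tracking Mallory's location:
Start: Mallory is in Quito.
After move 1: Quito -> Paris. Mallory is in Paris.
After move 2: Paris -> Quito. Mallory is in Quito.
After move 3: Quito -> Lagos. Mallory is in Lagos.
After move 4: Lagos -> Paris. Mallory is in Paris.
After move 5: Paris -> Denver. Mallory is in Denver.

Answer: Denver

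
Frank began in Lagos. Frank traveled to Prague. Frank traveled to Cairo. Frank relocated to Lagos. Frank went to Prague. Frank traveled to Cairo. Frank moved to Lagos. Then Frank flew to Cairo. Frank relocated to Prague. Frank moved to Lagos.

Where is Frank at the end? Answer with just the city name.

Tracking Frank's location:
Start: Frank is in Lagos.
After move 1: Lagos -> Prague. Frank is in Prague.
After move 2: Prague -> Cairo. Frank is in Cairo.
After move 3: Cairo -> Lagos. Frank is in Lagos.
After move 4: Lagos -> Prague. Frank is in Prague.
After move 5: Prague -> Cairo. Frank is in Cairo.
After move 6: Cairo -> Lagos. Frank is in Lagos.
After move 7: Lagos -> Cairo. Frank is in Cairo.
After move 8: Cairo -> Prague. Frank is in Prague.
After move 9: Prague -> Lagos. Frank is in Lagos.

Answer: Lagos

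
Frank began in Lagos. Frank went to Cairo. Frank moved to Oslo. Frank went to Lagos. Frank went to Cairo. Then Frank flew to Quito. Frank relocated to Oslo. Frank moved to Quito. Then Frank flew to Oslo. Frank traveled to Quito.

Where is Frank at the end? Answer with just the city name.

Tracking Frank's location:
Start: Frank is in Lagos.
After move 1: Lagos -> Cairo. Frank is in Cairo.
After move 2: Cairo -> Oslo. Frank is in Oslo.
After move 3: Oslo -> Lagos. Frank is in Lagos.
After move 4: Lagos -> Cairo. Frank is in Cairo.
After move 5: Cairo -> Quito. Frank is in Quito.
After move 6: Quito -> Oslo. Frank is in Oslo.
After move 7: Oslo -> Quito. Frank is in Quito.
After move 8: Quito -> Oslo. Frank is in Oslo.
After move 9: Oslo -> Quito. Frank is in Quito.

Answer: Quito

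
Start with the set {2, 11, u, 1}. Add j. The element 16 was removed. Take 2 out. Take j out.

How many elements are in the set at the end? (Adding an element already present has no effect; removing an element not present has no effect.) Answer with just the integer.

Answer: 3

Derivation:
Tracking the set through each operation:
Start: {1, 11, 2, u}
Event 1 (add j): added. Set: {1, 11, 2, j, u}
Event 2 (remove 16): not present, no change. Set: {1, 11, 2, j, u}
Event 3 (remove 2): removed. Set: {1, 11, j, u}
Event 4 (remove j): removed. Set: {1, 11, u}

Final set: {1, 11, u} (size 3)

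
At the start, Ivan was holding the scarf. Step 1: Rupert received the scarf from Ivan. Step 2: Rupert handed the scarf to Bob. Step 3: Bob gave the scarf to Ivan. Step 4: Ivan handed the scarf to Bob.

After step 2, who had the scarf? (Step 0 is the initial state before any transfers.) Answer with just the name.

Tracking the scarf holder through step 2:
After step 0 (start): Ivan
After step 1: Rupert
After step 2: Bob

At step 2, the holder is Bob.

Answer: Bob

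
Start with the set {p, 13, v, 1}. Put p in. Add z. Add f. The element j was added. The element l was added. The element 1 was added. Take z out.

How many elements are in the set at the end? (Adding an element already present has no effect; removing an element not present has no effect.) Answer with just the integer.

Tracking the set through each operation:
Start: {1, 13, p, v}
Event 1 (add p): already present, no change. Set: {1, 13, p, v}
Event 2 (add z): added. Set: {1, 13, p, v, z}
Event 3 (add f): added. Set: {1, 13, f, p, v, z}
Event 4 (add j): added. Set: {1, 13, f, j, p, v, z}
Event 5 (add l): added. Set: {1, 13, f, j, l, p, v, z}
Event 6 (add 1): already present, no change. Set: {1, 13, f, j, l, p, v, z}
Event 7 (remove z): removed. Set: {1, 13, f, j, l, p, v}

Final set: {1, 13, f, j, l, p, v} (size 7)

Answer: 7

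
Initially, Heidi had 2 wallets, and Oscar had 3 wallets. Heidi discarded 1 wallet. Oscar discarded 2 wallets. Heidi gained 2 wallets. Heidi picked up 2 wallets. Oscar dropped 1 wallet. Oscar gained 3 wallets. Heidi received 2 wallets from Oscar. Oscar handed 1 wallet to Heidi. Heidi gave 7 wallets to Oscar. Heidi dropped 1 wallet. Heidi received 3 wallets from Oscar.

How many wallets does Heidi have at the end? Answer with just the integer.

Answer: 3

Derivation:
Tracking counts step by step:
Start: Heidi=2, Oscar=3
Event 1 (Heidi -1): Heidi: 2 -> 1. State: Heidi=1, Oscar=3
Event 2 (Oscar -2): Oscar: 3 -> 1. State: Heidi=1, Oscar=1
Event 3 (Heidi +2): Heidi: 1 -> 3. State: Heidi=3, Oscar=1
Event 4 (Heidi +2): Heidi: 3 -> 5. State: Heidi=5, Oscar=1
Event 5 (Oscar -1): Oscar: 1 -> 0. State: Heidi=5, Oscar=0
Event 6 (Oscar +3): Oscar: 0 -> 3. State: Heidi=5, Oscar=3
Event 7 (Oscar -> Heidi, 2): Oscar: 3 -> 1, Heidi: 5 -> 7. State: Heidi=7, Oscar=1
Event 8 (Oscar -> Heidi, 1): Oscar: 1 -> 0, Heidi: 7 -> 8. State: Heidi=8, Oscar=0
Event 9 (Heidi -> Oscar, 7): Heidi: 8 -> 1, Oscar: 0 -> 7. State: Heidi=1, Oscar=7
Event 10 (Heidi -1): Heidi: 1 -> 0. State: Heidi=0, Oscar=7
Event 11 (Oscar -> Heidi, 3): Oscar: 7 -> 4, Heidi: 0 -> 3. State: Heidi=3, Oscar=4

Heidi's final count: 3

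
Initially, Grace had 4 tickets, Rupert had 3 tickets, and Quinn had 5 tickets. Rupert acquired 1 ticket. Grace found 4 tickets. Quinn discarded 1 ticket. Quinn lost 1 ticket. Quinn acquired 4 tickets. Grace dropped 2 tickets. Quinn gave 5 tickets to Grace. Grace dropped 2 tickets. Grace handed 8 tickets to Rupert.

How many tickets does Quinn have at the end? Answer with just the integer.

Tracking counts step by step:
Start: Grace=4, Rupert=3, Quinn=5
Event 1 (Rupert +1): Rupert: 3 -> 4. State: Grace=4, Rupert=4, Quinn=5
Event 2 (Grace +4): Grace: 4 -> 8. State: Grace=8, Rupert=4, Quinn=5
Event 3 (Quinn -1): Quinn: 5 -> 4. State: Grace=8, Rupert=4, Quinn=4
Event 4 (Quinn -1): Quinn: 4 -> 3. State: Grace=8, Rupert=4, Quinn=3
Event 5 (Quinn +4): Quinn: 3 -> 7. State: Grace=8, Rupert=4, Quinn=7
Event 6 (Grace -2): Grace: 8 -> 6. State: Grace=6, Rupert=4, Quinn=7
Event 7 (Quinn -> Grace, 5): Quinn: 7 -> 2, Grace: 6 -> 11. State: Grace=11, Rupert=4, Quinn=2
Event 8 (Grace -2): Grace: 11 -> 9. State: Grace=9, Rupert=4, Quinn=2
Event 9 (Grace -> Rupert, 8): Grace: 9 -> 1, Rupert: 4 -> 12. State: Grace=1, Rupert=12, Quinn=2

Quinn's final count: 2

Answer: 2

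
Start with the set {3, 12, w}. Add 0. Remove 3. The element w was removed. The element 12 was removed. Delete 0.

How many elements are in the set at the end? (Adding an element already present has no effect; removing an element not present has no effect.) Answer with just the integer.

Tracking the set through each operation:
Start: {12, 3, w}
Event 1 (add 0): added. Set: {0, 12, 3, w}
Event 2 (remove 3): removed. Set: {0, 12, w}
Event 3 (remove w): removed. Set: {0, 12}
Event 4 (remove 12): removed. Set: {0}
Event 5 (remove 0): removed. Set: {}

Final set: {} (size 0)

Answer: 0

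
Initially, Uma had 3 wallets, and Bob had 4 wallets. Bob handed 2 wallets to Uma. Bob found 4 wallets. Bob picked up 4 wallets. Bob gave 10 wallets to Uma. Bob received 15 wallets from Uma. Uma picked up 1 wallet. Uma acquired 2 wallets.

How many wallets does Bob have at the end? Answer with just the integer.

Answer: 15

Derivation:
Tracking counts step by step:
Start: Uma=3, Bob=4
Event 1 (Bob -> Uma, 2): Bob: 4 -> 2, Uma: 3 -> 5. State: Uma=5, Bob=2
Event 2 (Bob +4): Bob: 2 -> 6. State: Uma=5, Bob=6
Event 3 (Bob +4): Bob: 6 -> 10. State: Uma=5, Bob=10
Event 4 (Bob -> Uma, 10): Bob: 10 -> 0, Uma: 5 -> 15. State: Uma=15, Bob=0
Event 5 (Uma -> Bob, 15): Uma: 15 -> 0, Bob: 0 -> 15. State: Uma=0, Bob=15
Event 6 (Uma +1): Uma: 0 -> 1. State: Uma=1, Bob=15
Event 7 (Uma +2): Uma: 1 -> 3. State: Uma=3, Bob=15

Bob's final count: 15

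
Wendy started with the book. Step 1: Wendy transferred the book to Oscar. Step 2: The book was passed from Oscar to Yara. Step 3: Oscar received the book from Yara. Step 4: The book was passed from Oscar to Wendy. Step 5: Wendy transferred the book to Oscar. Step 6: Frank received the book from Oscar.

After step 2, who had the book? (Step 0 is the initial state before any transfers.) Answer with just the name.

Tracking the book holder through step 2:
After step 0 (start): Wendy
After step 1: Oscar
After step 2: Yara

At step 2, the holder is Yara.

Answer: Yara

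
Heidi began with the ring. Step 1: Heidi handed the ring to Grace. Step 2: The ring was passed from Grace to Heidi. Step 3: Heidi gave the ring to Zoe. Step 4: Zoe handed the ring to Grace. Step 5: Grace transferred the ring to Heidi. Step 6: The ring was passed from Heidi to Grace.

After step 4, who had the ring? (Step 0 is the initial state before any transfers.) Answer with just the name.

Tracking the ring holder through step 4:
After step 0 (start): Heidi
After step 1: Grace
After step 2: Heidi
After step 3: Zoe
After step 4: Grace

At step 4, the holder is Grace.

Answer: Grace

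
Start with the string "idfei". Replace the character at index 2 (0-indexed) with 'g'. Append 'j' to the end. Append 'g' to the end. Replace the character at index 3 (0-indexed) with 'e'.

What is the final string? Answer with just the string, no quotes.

Answer: idgeijg

Derivation:
Applying each edit step by step:
Start: "idfei"
Op 1 (replace idx 2: 'f' -> 'g'): "idfei" -> "idgei"
Op 2 (append 'j'): "idgei" -> "idgeij"
Op 3 (append 'g'): "idgeij" -> "idgeijg"
Op 4 (replace idx 3: 'e' -> 'e'): "idgeijg" -> "idgeijg"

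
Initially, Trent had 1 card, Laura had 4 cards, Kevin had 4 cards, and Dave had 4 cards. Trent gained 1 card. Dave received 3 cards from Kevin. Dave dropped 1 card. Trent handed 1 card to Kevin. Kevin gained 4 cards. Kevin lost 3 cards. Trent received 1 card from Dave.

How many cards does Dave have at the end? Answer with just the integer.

Answer: 5

Derivation:
Tracking counts step by step:
Start: Trent=1, Laura=4, Kevin=4, Dave=4
Event 1 (Trent +1): Trent: 1 -> 2. State: Trent=2, Laura=4, Kevin=4, Dave=4
Event 2 (Kevin -> Dave, 3): Kevin: 4 -> 1, Dave: 4 -> 7. State: Trent=2, Laura=4, Kevin=1, Dave=7
Event 3 (Dave -1): Dave: 7 -> 6. State: Trent=2, Laura=4, Kevin=1, Dave=6
Event 4 (Trent -> Kevin, 1): Trent: 2 -> 1, Kevin: 1 -> 2. State: Trent=1, Laura=4, Kevin=2, Dave=6
Event 5 (Kevin +4): Kevin: 2 -> 6. State: Trent=1, Laura=4, Kevin=6, Dave=6
Event 6 (Kevin -3): Kevin: 6 -> 3. State: Trent=1, Laura=4, Kevin=3, Dave=6
Event 7 (Dave -> Trent, 1): Dave: 6 -> 5, Trent: 1 -> 2. State: Trent=2, Laura=4, Kevin=3, Dave=5

Dave's final count: 5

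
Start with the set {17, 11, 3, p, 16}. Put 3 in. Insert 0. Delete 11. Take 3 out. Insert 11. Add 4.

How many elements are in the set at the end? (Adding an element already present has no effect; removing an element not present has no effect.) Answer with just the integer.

Tracking the set through each operation:
Start: {11, 16, 17, 3, p}
Event 1 (add 3): already present, no change. Set: {11, 16, 17, 3, p}
Event 2 (add 0): added. Set: {0, 11, 16, 17, 3, p}
Event 3 (remove 11): removed. Set: {0, 16, 17, 3, p}
Event 4 (remove 3): removed. Set: {0, 16, 17, p}
Event 5 (add 11): added. Set: {0, 11, 16, 17, p}
Event 6 (add 4): added. Set: {0, 11, 16, 17, 4, p}

Final set: {0, 11, 16, 17, 4, p} (size 6)

Answer: 6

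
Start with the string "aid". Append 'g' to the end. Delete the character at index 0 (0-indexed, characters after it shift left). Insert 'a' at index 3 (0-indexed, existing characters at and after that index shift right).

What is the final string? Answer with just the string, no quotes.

Answer: idga

Derivation:
Applying each edit step by step:
Start: "aid"
Op 1 (append 'g'): "aid" -> "aidg"
Op 2 (delete idx 0 = 'a'): "aidg" -> "idg"
Op 3 (insert 'a' at idx 3): "idg" -> "idga"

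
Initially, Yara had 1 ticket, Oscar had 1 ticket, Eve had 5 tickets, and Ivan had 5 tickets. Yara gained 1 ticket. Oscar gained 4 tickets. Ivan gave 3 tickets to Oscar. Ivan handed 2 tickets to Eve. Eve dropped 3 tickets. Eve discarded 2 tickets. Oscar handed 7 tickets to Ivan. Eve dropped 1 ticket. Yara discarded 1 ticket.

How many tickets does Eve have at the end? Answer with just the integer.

Answer: 1

Derivation:
Tracking counts step by step:
Start: Yara=1, Oscar=1, Eve=5, Ivan=5
Event 1 (Yara +1): Yara: 1 -> 2. State: Yara=2, Oscar=1, Eve=5, Ivan=5
Event 2 (Oscar +4): Oscar: 1 -> 5. State: Yara=2, Oscar=5, Eve=5, Ivan=5
Event 3 (Ivan -> Oscar, 3): Ivan: 5 -> 2, Oscar: 5 -> 8. State: Yara=2, Oscar=8, Eve=5, Ivan=2
Event 4 (Ivan -> Eve, 2): Ivan: 2 -> 0, Eve: 5 -> 7. State: Yara=2, Oscar=8, Eve=7, Ivan=0
Event 5 (Eve -3): Eve: 7 -> 4. State: Yara=2, Oscar=8, Eve=4, Ivan=0
Event 6 (Eve -2): Eve: 4 -> 2. State: Yara=2, Oscar=8, Eve=2, Ivan=0
Event 7 (Oscar -> Ivan, 7): Oscar: 8 -> 1, Ivan: 0 -> 7. State: Yara=2, Oscar=1, Eve=2, Ivan=7
Event 8 (Eve -1): Eve: 2 -> 1. State: Yara=2, Oscar=1, Eve=1, Ivan=7
Event 9 (Yara -1): Yara: 2 -> 1. State: Yara=1, Oscar=1, Eve=1, Ivan=7

Eve's final count: 1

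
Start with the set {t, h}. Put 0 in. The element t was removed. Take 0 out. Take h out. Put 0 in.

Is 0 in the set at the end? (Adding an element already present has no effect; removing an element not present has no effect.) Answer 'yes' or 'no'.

Answer: yes

Derivation:
Tracking the set through each operation:
Start: {h, t}
Event 1 (add 0): added. Set: {0, h, t}
Event 2 (remove t): removed. Set: {0, h}
Event 3 (remove 0): removed. Set: {h}
Event 4 (remove h): removed. Set: {}
Event 5 (add 0): added. Set: {0}

Final set: {0} (size 1)
0 is in the final set.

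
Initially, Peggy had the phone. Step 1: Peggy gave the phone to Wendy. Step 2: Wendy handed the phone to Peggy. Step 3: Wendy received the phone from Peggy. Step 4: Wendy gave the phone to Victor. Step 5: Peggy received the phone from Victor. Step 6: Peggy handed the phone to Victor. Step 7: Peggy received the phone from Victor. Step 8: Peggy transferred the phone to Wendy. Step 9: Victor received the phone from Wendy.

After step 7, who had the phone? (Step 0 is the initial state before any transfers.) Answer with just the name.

Answer: Peggy

Derivation:
Tracking the phone holder through step 7:
After step 0 (start): Peggy
After step 1: Wendy
After step 2: Peggy
After step 3: Wendy
After step 4: Victor
After step 5: Peggy
After step 6: Victor
After step 7: Peggy

At step 7, the holder is Peggy.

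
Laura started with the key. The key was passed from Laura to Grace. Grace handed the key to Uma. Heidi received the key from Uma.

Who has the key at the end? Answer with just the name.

Tracking the key through each event:
Start: Laura has the key.
After event 1: Grace has the key.
After event 2: Uma has the key.
After event 3: Heidi has the key.

Answer: Heidi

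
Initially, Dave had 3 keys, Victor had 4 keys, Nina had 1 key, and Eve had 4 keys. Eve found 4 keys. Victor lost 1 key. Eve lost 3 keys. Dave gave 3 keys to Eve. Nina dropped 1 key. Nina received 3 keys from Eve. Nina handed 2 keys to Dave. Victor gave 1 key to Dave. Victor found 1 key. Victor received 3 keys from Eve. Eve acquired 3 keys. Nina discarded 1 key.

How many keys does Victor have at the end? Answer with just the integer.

Tracking counts step by step:
Start: Dave=3, Victor=4, Nina=1, Eve=4
Event 1 (Eve +4): Eve: 4 -> 8. State: Dave=3, Victor=4, Nina=1, Eve=8
Event 2 (Victor -1): Victor: 4 -> 3. State: Dave=3, Victor=3, Nina=1, Eve=8
Event 3 (Eve -3): Eve: 8 -> 5. State: Dave=3, Victor=3, Nina=1, Eve=5
Event 4 (Dave -> Eve, 3): Dave: 3 -> 0, Eve: 5 -> 8. State: Dave=0, Victor=3, Nina=1, Eve=8
Event 5 (Nina -1): Nina: 1 -> 0. State: Dave=0, Victor=3, Nina=0, Eve=8
Event 6 (Eve -> Nina, 3): Eve: 8 -> 5, Nina: 0 -> 3. State: Dave=0, Victor=3, Nina=3, Eve=5
Event 7 (Nina -> Dave, 2): Nina: 3 -> 1, Dave: 0 -> 2. State: Dave=2, Victor=3, Nina=1, Eve=5
Event 8 (Victor -> Dave, 1): Victor: 3 -> 2, Dave: 2 -> 3. State: Dave=3, Victor=2, Nina=1, Eve=5
Event 9 (Victor +1): Victor: 2 -> 3. State: Dave=3, Victor=3, Nina=1, Eve=5
Event 10 (Eve -> Victor, 3): Eve: 5 -> 2, Victor: 3 -> 6. State: Dave=3, Victor=6, Nina=1, Eve=2
Event 11 (Eve +3): Eve: 2 -> 5. State: Dave=3, Victor=6, Nina=1, Eve=5
Event 12 (Nina -1): Nina: 1 -> 0. State: Dave=3, Victor=6, Nina=0, Eve=5

Victor's final count: 6

Answer: 6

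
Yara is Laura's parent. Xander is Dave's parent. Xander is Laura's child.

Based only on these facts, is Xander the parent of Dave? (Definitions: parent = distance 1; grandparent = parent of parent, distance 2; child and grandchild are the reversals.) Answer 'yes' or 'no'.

Answer: yes

Derivation:
Reconstructing the parent chain from the given facts:
  Yara -> Laura -> Xander -> Dave
(each arrow means 'parent of the next')
Positions in the chain (0 = top):
  position of Yara: 0
  position of Laura: 1
  position of Xander: 2
  position of Dave: 3

Xander is at position 2, Dave is at position 3; signed distance (j - i) = 1.
'parent' requires j - i = 1. Actual distance is 1, so the relation HOLDS.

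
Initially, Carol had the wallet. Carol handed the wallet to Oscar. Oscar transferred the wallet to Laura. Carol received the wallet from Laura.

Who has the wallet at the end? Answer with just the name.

Tracking the wallet through each event:
Start: Carol has the wallet.
After event 1: Oscar has the wallet.
After event 2: Laura has the wallet.
After event 3: Carol has the wallet.

Answer: Carol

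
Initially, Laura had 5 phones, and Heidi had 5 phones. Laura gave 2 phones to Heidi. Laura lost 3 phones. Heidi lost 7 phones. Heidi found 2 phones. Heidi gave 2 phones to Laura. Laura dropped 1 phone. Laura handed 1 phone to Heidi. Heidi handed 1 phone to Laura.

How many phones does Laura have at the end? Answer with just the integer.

Tracking counts step by step:
Start: Laura=5, Heidi=5
Event 1 (Laura -> Heidi, 2): Laura: 5 -> 3, Heidi: 5 -> 7. State: Laura=3, Heidi=7
Event 2 (Laura -3): Laura: 3 -> 0. State: Laura=0, Heidi=7
Event 3 (Heidi -7): Heidi: 7 -> 0. State: Laura=0, Heidi=0
Event 4 (Heidi +2): Heidi: 0 -> 2. State: Laura=0, Heidi=2
Event 5 (Heidi -> Laura, 2): Heidi: 2 -> 0, Laura: 0 -> 2. State: Laura=2, Heidi=0
Event 6 (Laura -1): Laura: 2 -> 1. State: Laura=1, Heidi=0
Event 7 (Laura -> Heidi, 1): Laura: 1 -> 0, Heidi: 0 -> 1. State: Laura=0, Heidi=1
Event 8 (Heidi -> Laura, 1): Heidi: 1 -> 0, Laura: 0 -> 1. State: Laura=1, Heidi=0

Laura's final count: 1

Answer: 1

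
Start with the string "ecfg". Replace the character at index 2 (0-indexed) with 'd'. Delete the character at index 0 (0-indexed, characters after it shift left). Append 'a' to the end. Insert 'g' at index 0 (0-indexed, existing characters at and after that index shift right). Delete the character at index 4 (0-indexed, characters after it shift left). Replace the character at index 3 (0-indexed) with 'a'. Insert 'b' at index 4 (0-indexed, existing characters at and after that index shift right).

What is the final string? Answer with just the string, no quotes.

Answer: gcdab

Derivation:
Applying each edit step by step:
Start: "ecfg"
Op 1 (replace idx 2: 'f' -> 'd'): "ecfg" -> "ecdg"
Op 2 (delete idx 0 = 'e'): "ecdg" -> "cdg"
Op 3 (append 'a'): "cdg" -> "cdga"
Op 4 (insert 'g' at idx 0): "cdga" -> "gcdga"
Op 5 (delete idx 4 = 'a'): "gcdga" -> "gcdg"
Op 6 (replace idx 3: 'g' -> 'a'): "gcdg" -> "gcda"
Op 7 (insert 'b' at idx 4): "gcda" -> "gcdab"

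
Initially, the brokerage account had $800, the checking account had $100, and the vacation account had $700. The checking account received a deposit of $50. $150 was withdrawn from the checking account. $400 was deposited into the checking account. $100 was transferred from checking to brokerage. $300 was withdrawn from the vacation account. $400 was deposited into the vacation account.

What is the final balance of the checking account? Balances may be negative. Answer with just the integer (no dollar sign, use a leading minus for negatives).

Tracking account balances step by step:
Start: brokerage=800, checking=100, vacation=700
Event 1 (deposit 50 to checking): checking: 100 + 50 = 150. Balances: brokerage=800, checking=150, vacation=700
Event 2 (withdraw 150 from checking): checking: 150 - 150 = 0. Balances: brokerage=800, checking=0, vacation=700
Event 3 (deposit 400 to checking): checking: 0 + 400 = 400. Balances: brokerage=800, checking=400, vacation=700
Event 4 (transfer 100 checking -> brokerage): checking: 400 - 100 = 300, brokerage: 800 + 100 = 900. Balances: brokerage=900, checking=300, vacation=700
Event 5 (withdraw 300 from vacation): vacation: 700 - 300 = 400. Balances: brokerage=900, checking=300, vacation=400
Event 6 (deposit 400 to vacation): vacation: 400 + 400 = 800. Balances: brokerage=900, checking=300, vacation=800

Final balance of checking: 300

Answer: 300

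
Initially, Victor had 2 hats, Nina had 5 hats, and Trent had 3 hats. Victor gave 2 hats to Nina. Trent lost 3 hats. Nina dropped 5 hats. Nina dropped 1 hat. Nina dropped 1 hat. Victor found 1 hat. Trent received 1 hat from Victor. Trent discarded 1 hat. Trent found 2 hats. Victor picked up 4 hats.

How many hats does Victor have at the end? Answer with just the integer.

Answer: 4

Derivation:
Tracking counts step by step:
Start: Victor=2, Nina=5, Trent=3
Event 1 (Victor -> Nina, 2): Victor: 2 -> 0, Nina: 5 -> 7. State: Victor=0, Nina=7, Trent=3
Event 2 (Trent -3): Trent: 3 -> 0. State: Victor=0, Nina=7, Trent=0
Event 3 (Nina -5): Nina: 7 -> 2. State: Victor=0, Nina=2, Trent=0
Event 4 (Nina -1): Nina: 2 -> 1. State: Victor=0, Nina=1, Trent=0
Event 5 (Nina -1): Nina: 1 -> 0. State: Victor=0, Nina=0, Trent=0
Event 6 (Victor +1): Victor: 0 -> 1. State: Victor=1, Nina=0, Trent=0
Event 7 (Victor -> Trent, 1): Victor: 1 -> 0, Trent: 0 -> 1. State: Victor=0, Nina=0, Trent=1
Event 8 (Trent -1): Trent: 1 -> 0. State: Victor=0, Nina=0, Trent=0
Event 9 (Trent +2): Trent: 0 -> 2. State: Victor=0, Nina=0, Trent=2
Event 10 (Victor +4): Victor: 0 -> 4. State: Victor=4, Nina=0, Trent=2

Victor's final count: 4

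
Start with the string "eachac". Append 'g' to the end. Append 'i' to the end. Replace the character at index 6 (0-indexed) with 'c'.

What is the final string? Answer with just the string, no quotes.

Answer: eachacci

Derivation:
Applying each edit step by step:
Start: "eachac"
Op 1 (append 'g'): "eachac" -> "eachacg"
Op 2 (append 'i'): "eachacg" -> "eachacgi"
Op 3 (replace idx 6: 'g' -> 'c'): "eachacgi" -> "eachacci"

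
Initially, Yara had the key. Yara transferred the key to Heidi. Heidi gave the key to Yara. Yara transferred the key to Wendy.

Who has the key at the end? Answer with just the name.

Tracking the key through each event:
Start: Yara has the key.
After event 1: Heidi has the key.
After event 2: Yara has the key.
After event 3: Wendy has the key.

Answer: Wendy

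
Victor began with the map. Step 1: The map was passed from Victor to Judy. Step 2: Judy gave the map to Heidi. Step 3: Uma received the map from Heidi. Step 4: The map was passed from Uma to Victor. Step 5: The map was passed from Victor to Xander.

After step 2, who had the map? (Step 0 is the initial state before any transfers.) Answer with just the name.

Tracking the map holder through step 2:
After step 0 (start): Victor
After step 1: Judy
After step 2: Heidi

At step 2, the holder is Heidi.

Answer: Heidi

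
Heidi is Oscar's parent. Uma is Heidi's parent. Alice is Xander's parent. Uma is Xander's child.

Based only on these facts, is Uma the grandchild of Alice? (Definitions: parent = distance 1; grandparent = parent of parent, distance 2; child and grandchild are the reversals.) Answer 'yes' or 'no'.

Answer: yes

Derivation:
Reconstructing the parent chain from the given facts:
  Alice -> Xander -> Uma -> Heidi -> Oscar
(each arrow means 'parent of the next')
Positions in the chain (0 = top):
  position of Alice: 0
  position of Xander: 1
  position of Uma: 2
  position of Heidi: 3
  position of Oscar: 4

Uma is at position 2, Alice is at position 0; signed distance (j - i) = -2.
'grandchild' requires j - i = -2. Actual distance is -2, so the relation HOLDS.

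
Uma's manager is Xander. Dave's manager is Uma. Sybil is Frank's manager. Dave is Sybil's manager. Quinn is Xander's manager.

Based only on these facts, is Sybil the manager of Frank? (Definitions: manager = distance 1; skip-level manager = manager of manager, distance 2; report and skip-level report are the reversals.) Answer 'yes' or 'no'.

Reconstructing the manager chain from the given facts:
  Quinn -> Xander -> Uma -> Dave -> Sybil -> Frank
(each arrow means 'manager of the next')
Positions in the chain (0 = top):
  position of Quinn: 0
  position of Xander: 1
  position of Uma: 2
  position of Dave: 3
  position of Sybil: 4
  position of Frank: 5

Sybil is at position 4, Frank is at position 5; signed distance (j - i) = 1.
'manager' requires j - i = 1. Actual distance is 1, so the relation HOLDS.

Answer: yes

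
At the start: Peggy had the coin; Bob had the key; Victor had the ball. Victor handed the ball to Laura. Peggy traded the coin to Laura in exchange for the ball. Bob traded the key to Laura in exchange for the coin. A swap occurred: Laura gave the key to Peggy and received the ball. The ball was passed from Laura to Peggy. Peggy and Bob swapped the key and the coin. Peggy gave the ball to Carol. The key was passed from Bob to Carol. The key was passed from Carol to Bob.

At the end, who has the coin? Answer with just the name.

Tracking all object holders:
Start: coin:Peggy, key:Bob, ball:Victor
Event 1 (give ball: Victor -> Laura). State: coin:Peggy, key:Bob, ball:Laura
Event 2 (swap coin<->ball: now coin:Laura, ball:Peggy). State: coin:Laura, key:Bob, ball:Peggy
Event 3 (swap key<->coin: now key:Laura, coin:Bob). State: coin:Bob, key:Laura, ball:Peggy
Event 4 (swap key<->ball: now key:Peggy, ball:Laura). State: coin:Bob, key:Peggy, ball:Laura
Event 5 (give ball: Laura -> Peggy). State: coin:Bob, key:Peggy, ball:Peggy
Event 6 (swap key<->coin: now key:Bob, coin:Peggy). State: coin:Peggy, key:Bob, ball:Peggy
Event 7 (give ball: Peggy -> Carol). State: coin:Peggy, key:Bob, ball:Carol
Event 8 (give key: Bob -> Carol). State: coin:Peggy, key:Carol, ball:Carol
Event 9 (give key: Carol -> Bob). State: coin:Peggy, key:Bob, ball:Carol

Final state: coin:Peggy, key:Bob, ball:Carol
The coin is held by Peggy.

Answer: Peggy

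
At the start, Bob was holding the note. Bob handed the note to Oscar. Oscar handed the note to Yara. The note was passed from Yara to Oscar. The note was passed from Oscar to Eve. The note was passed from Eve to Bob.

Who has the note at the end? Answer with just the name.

Tracking the note through each event:
Start: Bob has the note.
After event 1: Oscar has the note.
After event 2: Yara has the note.
After event 3: Oscar has the note.
After event 4: Eve has the note.
After event 5: Bob has the note.

Answer: Bob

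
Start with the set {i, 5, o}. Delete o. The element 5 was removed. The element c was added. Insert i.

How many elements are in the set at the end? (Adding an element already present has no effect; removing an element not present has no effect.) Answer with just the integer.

Tracking the set through each operation:
Start: {5, i, o}
Event 1 (remove o): removed. Set: {5, i}
Event 2 (remove 5): removed. Set: {i}
Event 3 (add c): added. Set: {c, i}
Event 4 (add i): already present, no change. Set: {c, i}

Final set: {c, i} (size 2)

Answer: 2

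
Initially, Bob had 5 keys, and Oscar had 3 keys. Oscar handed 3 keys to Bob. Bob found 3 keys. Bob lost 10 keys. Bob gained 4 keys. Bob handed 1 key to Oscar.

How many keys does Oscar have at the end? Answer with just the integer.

Tracking counts step by step:
Start: Bob=5, Oscar=3
Event 1 (Oscar -> Bob, 3): Oscar: 3 -> 0, Bob: 5 -> 8. State: Bob=8, Oscar=0
Event 2 (Bob +3): Bob: 8 -> 11. State: Bob=11, Oscar=0
Event 3 (Bob -10): Bob: 11 -> 1. State: Bob=1, Oscar=0
Event 4 (Bob +4): Bob: 1 -> 5. State: Bob=5, Oscar=0
Event 5 (Bob -> Oscar, 1): Bob: 5 -> 4, Oscar: 0 -> 1. State: Bob=4, Oscar=1

Oscar's final count: 1

Answer: 1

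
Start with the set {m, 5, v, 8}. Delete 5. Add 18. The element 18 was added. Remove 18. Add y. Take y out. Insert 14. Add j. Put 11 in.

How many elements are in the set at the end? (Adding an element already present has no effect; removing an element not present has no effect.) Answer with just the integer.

Answer: 6

Derivation:
Tracking the set through each operation:
Start: {5, 8, m, v}
Event 1 (remove 5): removed. Set: {8, m, v}
Event 2 (add 18): added. Set: {18, 8, m, v}
Event 3 (add 18): already present, no change. Set: {18, 8, m, v}
Event 4 (remove 18): removed. Set: {8, m, v}
Event 5 (add y): added. Set: {8, m, v, y}
Event 6 (remove y): removed. Set: {8, m, v}
Event 7 (add 14): added. Set: {14, 8, m, v}
Event 8 (add j): added. Set: {14, 8, j, m, v}
Event 9 (add 11): added. Set: {11, 14, 8, j, m, v}

Final set: {11, 14, 8, j, m, v} (size 6)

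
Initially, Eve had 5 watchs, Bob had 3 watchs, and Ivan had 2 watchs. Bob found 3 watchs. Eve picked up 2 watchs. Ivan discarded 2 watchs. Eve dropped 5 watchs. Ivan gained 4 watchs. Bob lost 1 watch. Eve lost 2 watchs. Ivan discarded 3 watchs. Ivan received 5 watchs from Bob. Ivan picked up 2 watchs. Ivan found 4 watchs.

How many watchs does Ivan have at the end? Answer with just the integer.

Tracking counts step by step:
Start: Eve=5, Bob=3, Ivan=2
Event 1 (Bob +3): Bob: 3 -> 6. State: Eve=5, Bob=6, Ivan=2
Event 2 (Eve +2): Eve: 5 -> 7. State: Eve=7, Bob=6, Ivan=2
Event 3 (Ivan -2): Ivan: 2 -> 0. State: Eve=7, Bob=6, Ivan=0
Event 4 (Eve -5): Eve: 7 -> 2. State: Eve=2, Bob=6, Ivan=0
Event 5 (Ivan +4): Ivan: 0 -> 4. State: Eve=2, Bob=6, Ivan=4
Event 6 (Bob -1): Bob: 6 -> 5. State: Eve=2, Bob=5, Ivan=4
Event 7 (Eve -2): Eve: 2 -> 0. State: Eve=0, Bob=5, Ivan=4
Event 8 (Ivan -3): Ivan: 4 -> 1. State: Eve=0, Bob=5, Ivan=1
Event 9 (Bob -> Ivan, 5): Bob: 5 -> 0, Ivan: 1 -> 6. State: Eve=0, Bob=0, Ivan=6
Event 10 (Ivan +2): Ivan: 6 -> 8. State: Eve=0, Bob=0, Ivan=8
Event 11 (Ivan +4): Ivan: 8 -> 12. State: Eve=0, Bob=0, Ivan=12

Ivan's final count: 12

Answer: 12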